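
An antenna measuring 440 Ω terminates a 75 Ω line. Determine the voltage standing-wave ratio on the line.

VSWR ≈ 5.87

Γ = (440 − 75)/(440 + 75) = 0.709
VSWR = (1 + 0.709)/(1 − 0.709)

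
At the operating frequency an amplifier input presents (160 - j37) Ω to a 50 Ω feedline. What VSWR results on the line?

Γ = (Z_L − Z_0)/(Z_L + Z_0) = (110 − j37)/(210 − j37)
|Γ| = 116/213 = 0.544
VSWR = (1 + |Γ|)/(1 − |Γ|) = 1.54/0.456

VSWR ≈ 3.39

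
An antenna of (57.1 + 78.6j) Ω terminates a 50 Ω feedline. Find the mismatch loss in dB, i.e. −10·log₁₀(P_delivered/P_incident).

Γ = (7.1 + j78.6)/(107.1 + j78.6), |Γ| = 0.594
|Γ|² = 0.353, so P_del/P_inc = 1 − |Γ|² = 0.647
ML = −10·log₁₀(1 − |Γ|²)

mismatch loss ≈ 1.89 dB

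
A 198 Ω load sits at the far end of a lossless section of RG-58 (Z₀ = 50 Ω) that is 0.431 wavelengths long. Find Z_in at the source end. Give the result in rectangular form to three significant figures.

βl = 2π × 0.431 = 155°
tan(βl) = tan(155°) = -0.463
Z_in = Z_0·(Z_L + jZ_0·tanβl)/(Z_0 + jZ_L·tanβl)
     = 50·(198 − j23.1)/(50 − j91.7)

Z_in ≈ 55.1 + j77.9 Ω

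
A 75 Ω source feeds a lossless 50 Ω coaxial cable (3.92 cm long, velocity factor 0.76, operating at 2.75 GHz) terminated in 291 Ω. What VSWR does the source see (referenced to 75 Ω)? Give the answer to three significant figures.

λ = v/f = 0.76·c / 2.75 GHz = 0.0829 m
βl = 2π·l/λ = 2π × 0.473 = 170°
tan(βl) = -0.173
Z_in = Z_0·(Z_L + jZ_0·tanβl)/(Z_0 + jZ_L·tanβl) = 149 + j141 Ω
Γ_s = (Z_in − Z_s)/(Z_in + Z_s) = (74.2 + j141)/(224 + j141), |Γ_s| = 0.602
VSWR = (1 + |Γ_s|)/(1 − |Γ_s|)

VSWR ≈ 4.03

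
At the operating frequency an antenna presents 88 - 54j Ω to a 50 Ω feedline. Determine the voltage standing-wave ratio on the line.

Γ = (Z_L − Z_0)/(Z_L + Z_0) = (38 − j54)/(138 − j54)
|Γ| = 66/148 = 0.446
VSWR = (1 + |Γ|)/(1 − |Γ|) = 1.45/0.554

VSWR ≈ 2.61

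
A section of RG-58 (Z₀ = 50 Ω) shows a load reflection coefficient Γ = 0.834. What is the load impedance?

Z_L = Z_0·(1 + Γ)/(1 − Γ) = 50·(1.83)/(0.166)

Z_L ≈ 552 Ω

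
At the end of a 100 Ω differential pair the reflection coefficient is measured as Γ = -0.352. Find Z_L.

Z_L ≈ 47.9 Ω

Z_L = Z_0·(1 + Γ)/(1 − Γ) = 100·(0.648)/(1.35)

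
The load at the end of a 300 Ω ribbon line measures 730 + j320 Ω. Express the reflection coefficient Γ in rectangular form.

Γ ≈ 0.469 + j0.165

Γ = (Z_L − Z_0)/(Z_L + Z_0) = (430 + j320)/(1030 + j320)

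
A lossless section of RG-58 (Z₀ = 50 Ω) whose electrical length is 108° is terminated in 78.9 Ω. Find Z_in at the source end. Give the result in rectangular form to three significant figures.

tan(βl) = tan(108°) = -3.08
Z_in = Z_0·(Z_L + jZ_0·tanβl)/(Z_0 + jZ_L·tanβl)
     = 50·(78.9 − j154)/(50 − j243)

Z_in ≈ 33.6 + j9.33 Ω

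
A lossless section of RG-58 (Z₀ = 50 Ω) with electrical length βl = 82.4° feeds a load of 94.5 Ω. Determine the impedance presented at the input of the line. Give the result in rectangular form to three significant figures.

Z_in ≈ 26.8 − j4.78 Ω

tan(βl) = tan(82.4°) = 7.49
Z_in = Z_0·(Z_L + jZ_0·tanβl)/(Z_0 + jZ_L·tanβl)
     = 50·(94.5 + j375)/(50 + j708)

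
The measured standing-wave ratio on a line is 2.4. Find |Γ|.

|Γ| ≈ 0.412

|Γ| = (S − 1)/(S + 1) = (2.4 − 1)/(2.4 + 1) = 1.4/3.4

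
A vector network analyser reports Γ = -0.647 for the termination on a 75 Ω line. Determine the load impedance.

Z_L ≈ 16.1 Ω

Z_L = Z_0·(1 + Γ)/(1 − Γ) = 75·(0.353)/(1.65)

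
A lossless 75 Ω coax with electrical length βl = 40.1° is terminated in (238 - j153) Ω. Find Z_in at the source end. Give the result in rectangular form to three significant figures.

tan(βl) = tan(40.1°) = 0.842
Z_in = Z_0·(Z_L + jZ_0·tanβl)/(Z_0 + jZ_L·tanβl)
     = 75·(238 − j89.8)/(204 + j200)

Z_in ≈ 28 − j60.6 Ω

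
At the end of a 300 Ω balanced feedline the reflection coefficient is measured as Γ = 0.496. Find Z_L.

Z_L = Z_0·(1 + Γ)/(1 − Γ) = 300·(1.5)/(0.504)

Z_L ≈ 890 Ω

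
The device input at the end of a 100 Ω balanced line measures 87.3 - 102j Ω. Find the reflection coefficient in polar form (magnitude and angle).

Γ = (Z_L − Z_0)/(Z_L + Z_0) = (-12.7 − j102)/(187.3 − j102)
|Γ| = 103/213 = 0.482

Γ ≈ 0.482 ∠ -68.5°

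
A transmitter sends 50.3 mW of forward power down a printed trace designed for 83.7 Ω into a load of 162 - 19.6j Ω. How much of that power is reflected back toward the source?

|Γ| = |(78.3 − j19.6)/(245.7 − j19.6)| = 0.327
|Γ|² = 0.107
P_refl = |Γ|²·P_inc = 5.39 mW, P_del = (1 − |Γ|²)·P_inc = 44.9 mW

P_reflected ≈ 5.39 mW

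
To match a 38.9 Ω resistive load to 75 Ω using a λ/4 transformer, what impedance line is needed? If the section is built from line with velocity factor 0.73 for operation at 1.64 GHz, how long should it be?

Z_qwt = √(Z_0·R_L) = √(75 × 38.9) = √2918
λ = 0.73·c/f = 0.134 m, so l = λ/4 = 0.0334 m

Z_qwt ≈ 54 Ω; length ≈ 3.34 cm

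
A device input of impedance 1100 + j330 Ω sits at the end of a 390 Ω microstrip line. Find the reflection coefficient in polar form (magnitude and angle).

Γ ≈ 0.513 ∠ 12.4°

Γ = (Z_L − Z_0)/(Z_L + Z_0) = (710 + j330)/(1490 + j330)
|Γ| = 783/1530 = 0.513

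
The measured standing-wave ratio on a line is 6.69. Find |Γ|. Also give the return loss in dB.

|Γ| ≈ 0.74; return loss ≈ 2.62 dB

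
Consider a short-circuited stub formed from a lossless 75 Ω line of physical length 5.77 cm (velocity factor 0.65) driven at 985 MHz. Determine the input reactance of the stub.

λ = v/f = 0.65·c / 985 MHz = 0.198 m
βl = 2π·l/λ = 2π × 0.291 = 105°
tan(βl) = -3.75
For a short-circuited stub, Z_in = jZ_0·tan(βl)

X_in ≈ -281 Ω (capacitive)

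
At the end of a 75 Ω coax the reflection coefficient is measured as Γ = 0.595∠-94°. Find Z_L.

Z_L ≈ 33.7 − j62 Ω

Z_L = Z_0·(1 + Γ)/(1 − Γ) = 75·(0.958 − j0.594)/(1.04 + j0.594)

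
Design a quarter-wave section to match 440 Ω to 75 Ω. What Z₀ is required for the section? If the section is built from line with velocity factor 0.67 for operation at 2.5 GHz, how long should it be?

Z_qwt ≈ 182 Ω; length ≈ 2.01 cm

Z_qwt = √(Z_0·R_L) = √(75 × 440) = √33000
λ = 0.67·c/f = 0.0804 m, so l = λ/4 = 0.0201 m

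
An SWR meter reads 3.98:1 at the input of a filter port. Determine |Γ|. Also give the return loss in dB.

|Γ| ≈ 0.598; return loss ≈ 4.46 dB

|Γ| = (S − 1)/(S + 1) = (3.98 − 1)/(3.98 + 1) = 2.98/4.98
RL = −20·log₁₀|Γ| = −20·log₁₀(0.598)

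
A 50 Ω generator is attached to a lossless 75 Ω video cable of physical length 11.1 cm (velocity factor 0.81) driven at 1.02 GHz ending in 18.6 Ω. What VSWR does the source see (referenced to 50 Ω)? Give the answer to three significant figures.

VSWR ≈ 2.85

λ = v/f = 0.81·c / 1.02 GHz = 0.238 m
βl = 2π·l/λ = 2π × 0.466 = 168°
tan(βl) = -0.217
Z_in = Z_0·(Z_L + jZ_0·tanβl)/(Z_0 + jZ_L·tanβl) = 19.4 − j15.3 Ω
Γ_s = (Z_in − Z_s)/(Z_in + Z_s) = (-30.6 − j15.3)/(69.4 − j15.3), |Γ_s| = 0.481
VSWR = (1 + |Γ_s|)/(1 − |Γ_s|)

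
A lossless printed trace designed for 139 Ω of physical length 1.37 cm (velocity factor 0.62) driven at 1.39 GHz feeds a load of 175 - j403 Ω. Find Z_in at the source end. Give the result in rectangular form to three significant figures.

Z_in ≈ 24.9 − j102 Ω

λ = v/f = 0.62·c / 1.39 GHz = 0.134 m
βl = 2π·l/λ = 2π × 0.102 = 36.9°
tan(βl) = tan(36.9°) = 0.75
Z_in = Z_0·(Z_L + jZ_0·tanβl)/(Z_0 + jZ_L·tanβl)
     = 139·(175 − j299)/(441 + j131)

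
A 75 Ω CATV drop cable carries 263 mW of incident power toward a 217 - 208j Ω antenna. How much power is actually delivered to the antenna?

|Γ| = |(142 − j208)/(292 − j208)| = 0.702
|Γ|² = 0.493
P_refl = |Γ|²·P_inc = 130 mW, P_del = (1 − |Γ|²)·P_inc = 133 mW

P_delivered ≈ 133 mW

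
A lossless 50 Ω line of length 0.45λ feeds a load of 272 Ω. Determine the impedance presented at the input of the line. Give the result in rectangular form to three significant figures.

Z_in ≈ 72.9 + j113 Ω

βl = 2π × 0.45 = 162°
tan(βl) = tan(162°) = -0.325
Z_in = Z_0·(Z_L + jZ_0·tanβl)/(Z_0 + jZ_L·tanβl)
     = 50·(272 − j16.2)/(50 − j88.4)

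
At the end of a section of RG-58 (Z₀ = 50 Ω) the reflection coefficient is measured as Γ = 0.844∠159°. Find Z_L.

Z_L ≈ 4.37 + j9.2 Ω

Z_L = Z_0·(1 + Γ)/(1 − Γ) = 50·(0.212 + j0.302)/(1.79 − j0.302)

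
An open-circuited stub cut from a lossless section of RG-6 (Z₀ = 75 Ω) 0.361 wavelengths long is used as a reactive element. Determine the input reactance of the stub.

X_in ≈ 62.8 Ω (inductive)

βl = 2π × 0.361 = 130°
tan(βl) = -1.19
For an open-circuited stub, Z_in = −jZ_0·cot(βl) = −jZ_0/tan(βl)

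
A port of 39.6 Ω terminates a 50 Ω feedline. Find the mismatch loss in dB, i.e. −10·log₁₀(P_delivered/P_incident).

mismatch loss ≈ 0.0589 dB

Γ = (39.6 − 50)/(39.6 + 50) = -0.116
|Γ|² = 0.0135, so P_del/P_inc = 1 − |Γ|² = 0.987
ML = −10·log₁₀(1 − |Γ|²)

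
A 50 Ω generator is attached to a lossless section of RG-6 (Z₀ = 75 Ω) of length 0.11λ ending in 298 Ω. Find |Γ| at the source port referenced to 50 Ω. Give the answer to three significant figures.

|Γ| ≈ 0.646

βl = 2π × 0.11 = 39.6°
tan(βl) = 0.827
Z_in = Z_0·(Z_L + jZ_0·tanβl)/(Z_0 + jZ_L·tanβl) = 42.5 − j77.7 Ω
Γ_s = (Z_in − Z_s)/(Z_in + Z_s) = (-7.48 − j77.7)/(92.5 − j77.7), |Γ_s| = 0.646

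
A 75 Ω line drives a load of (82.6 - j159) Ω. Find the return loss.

Γ = (7.6 − j159)/(157.6 − j159), |Γ| = 0.711
RL = −20·log₁₀|Γ| = −20·log₁₀(0.711)

RL ≈ 2.96 dB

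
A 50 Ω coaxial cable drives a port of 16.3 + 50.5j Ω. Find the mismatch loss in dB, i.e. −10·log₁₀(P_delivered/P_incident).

mismatch loss ≈ 3.29 dB

Γ = (-33.7 + j50.5)/(66.3 + j50.5), |Γ| = 0.728
|Γ|² = 0.531, so P_del/P_inc = 1 − |Γ|² = 0.469
ML = −10·log₁₀(1 − |Γ|²)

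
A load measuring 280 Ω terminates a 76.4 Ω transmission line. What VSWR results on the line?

VSWR ≈ 3.66

Γ = (280 − 76.4)/(280 + 76.4) = 0.571
VSWR = (1 + 0.571)/(1 − 0.571)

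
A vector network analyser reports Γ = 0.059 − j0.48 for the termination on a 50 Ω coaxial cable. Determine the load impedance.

Z_L ≈ 34.3 − j43 Ω

Z_L = Z_0·(1 + Γ)/(1 − Γ) = 50·(1.06 − j0.48)/(0.941 + j0.48)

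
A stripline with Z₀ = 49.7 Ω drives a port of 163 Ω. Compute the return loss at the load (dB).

RL ≈ 5.47 dB

Γ = (163 − 49.7)/(163 + 49.7) = 0.533
RL = −20·log₁₀|Γ| = −20·log₁₀(0.533)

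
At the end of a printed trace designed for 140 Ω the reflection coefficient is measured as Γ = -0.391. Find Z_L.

Z_L ≈ 61.3 Ω

Z_L = Z_0·(1 + Γ)/(1 − Γ) = 140·(0.609)/(1.39)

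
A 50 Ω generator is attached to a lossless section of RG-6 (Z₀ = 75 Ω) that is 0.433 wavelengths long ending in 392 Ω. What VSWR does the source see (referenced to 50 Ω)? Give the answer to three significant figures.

VSWR ≈ 7.13

βl = 2π × 0.433 = 156°
tan(βl) = -0.448
Z_in = Z_0·(Z_L + jZ_0·tanβl)/(Z_0 + jZ_L·tanβl) = 72.7 + j136 Ω
Γ_s = (Z_in − Z_s)/(Z_in + Z_s) = (22.7 + j136)/(123 + j136), |Γ_s| = 0.754
VSWR = (1 + |Γ_s|)/(1 − |Γ_s|)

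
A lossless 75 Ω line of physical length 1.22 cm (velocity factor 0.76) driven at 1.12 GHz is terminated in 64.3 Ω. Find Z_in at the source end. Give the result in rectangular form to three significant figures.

Z_in ≈ 66.7 + j7.05 Ω

λ = v/f = 0.76·c / 1.12 GHz = 0.204 m
βl = 2π·l/λ = 2π × 0.0599 = 21.6°
tan(βl) = tan(21.6°) = 0.395
Z_in = Z_0·(Z_L + jZ_0·tanβl)/(Z_0 + jZ_L·tanβl)
     = 75·(64.3 + j29.7)/(75 + j25.4)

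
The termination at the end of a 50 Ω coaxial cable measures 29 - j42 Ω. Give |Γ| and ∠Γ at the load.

Γ = (Z_L − Z_0)/(Z_L + Z_0) = (-21 − j42)/(79 − j42)
|Γ| = 47/89.5 = 0.525

Γ ≈ 0.525 ∠ -88.6°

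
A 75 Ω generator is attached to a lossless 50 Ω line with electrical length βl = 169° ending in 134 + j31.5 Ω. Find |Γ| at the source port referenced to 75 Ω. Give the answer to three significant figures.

|Γ| ≈ 0.359

tan(βl) = -0.194
Z_in = Z_0·(Z_L + jZ_0·tanβl)/(Z_0 + jZ_L·tanβl) = 90.8 + j61.6 Ω
Γ_s = (Z_in − Z_s)/(Z_in + Z_s) = (15.8 + j61.6)/(166 + j61.6), |Γ_s| = 0.359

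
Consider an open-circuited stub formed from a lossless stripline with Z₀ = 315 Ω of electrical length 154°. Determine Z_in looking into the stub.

tan(βl) = -0.488
For an open-circuited stub, Z_in = −jZ_0·cot(βl) = −jZ_0/tan(βl)

Z_in ≈ +j646 Ω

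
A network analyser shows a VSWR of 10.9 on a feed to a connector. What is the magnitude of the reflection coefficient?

|Γ| ≈ 0.832

|Γ| = (S − 1)/(S + 1) = (10.9 − 1)/(10.9 + 1) = 9.9/11.9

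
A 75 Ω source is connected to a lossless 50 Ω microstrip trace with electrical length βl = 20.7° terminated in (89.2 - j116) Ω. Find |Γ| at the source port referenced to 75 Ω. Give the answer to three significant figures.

|Γ| ≈ 0.667

tan(βl) = 0.378
Z_in = Z_0·(Z_L + jZ_0·tanβl)/(Z_0 + jZ_L·tanβl) = 25.6 − j61 Ω
Γ_s = (Z_in − Z_s)/(Z_in + Z_s) = (-49.4 − j61)/(101 − j61), |Γ_s| = 0.667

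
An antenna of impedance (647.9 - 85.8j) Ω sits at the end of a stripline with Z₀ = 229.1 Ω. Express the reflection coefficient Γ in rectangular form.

Γ ≈ 0.482 − j0.0506

Γ = (Z_L − Z_0)/(Z_L + Z_0) = (418.8 − j85.8)/(877 − j85.8)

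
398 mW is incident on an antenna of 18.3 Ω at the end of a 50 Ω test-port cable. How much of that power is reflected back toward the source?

Γ = (18.3 − 50)/(18.3 + 50) = -0.464
|Γ|² = 0.215
P_refl = |Γ|²·P_inc = 85.7 mW, P_del = (1 − |Γ|²)·P_inc = 312 mW

P_reflected ≈ 85.7 mW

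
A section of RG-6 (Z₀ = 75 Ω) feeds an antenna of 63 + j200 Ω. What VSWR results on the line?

Γ = (Z_L − Z_0)/(Z_L + Z_0) = (-12 + j200)/(138 + j200)
|Γ| = 200/243 = 0.825
VSWR = (1 + |Γ|)/(1 − |Γ|) = 1.82/0.175

VSWR ≈ 10.4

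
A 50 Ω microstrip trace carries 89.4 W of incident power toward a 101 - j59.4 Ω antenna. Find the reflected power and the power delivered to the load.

|Γ| = |(51 − j59.4)/(151 − j59.4)| = 0.482
|Γ|² = 0.233
P_refl = |Γ|²·P_inc = 20.8 W, P_del = (1 − |Γ|²)·P_inc = 68.6 W

P_reflected ≈ 20.8 W; P_delivered ≈ 68.6 W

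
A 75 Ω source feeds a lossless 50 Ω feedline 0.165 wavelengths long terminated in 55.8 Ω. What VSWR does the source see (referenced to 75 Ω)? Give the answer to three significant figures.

VSWR ≈ 1.6

βl = 2π × 0.165 = 59.4°
tan(βl) = 1.69
Z_in = Z_0·(Z_L + jZ_0·tanβl)/(Z_0 + jZ_L·tanβl) = 47.2 − j4.55 Ω
Γ_s = (Z_in − Z_s)/(Z_in + Z_s) = (-27.8 − j4.55)/(122 − j4.55), |Γ_s| = 0.23
VSWR = (1 + |Γ_s|)/(1 − |Γ_s|)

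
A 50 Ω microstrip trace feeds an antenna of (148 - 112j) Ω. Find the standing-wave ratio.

VSWR ≈ 4.78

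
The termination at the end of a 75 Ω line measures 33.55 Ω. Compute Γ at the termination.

Γ = (Z_L − Z_0)/(Z_L + Z_0) = (33.55 − 75)/(33.55 + 75) = -41.45/108.5

Γ = -0.382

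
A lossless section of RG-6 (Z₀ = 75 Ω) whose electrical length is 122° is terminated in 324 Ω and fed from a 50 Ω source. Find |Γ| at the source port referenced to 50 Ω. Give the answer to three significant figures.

|Γ| ≈ 0.594

tan(βl) = -1.6
Z_in = Z_0·(Z_L + jZ_0·tanβl)/(Z_0 + jZ_L·tanβl) = 23.6 + j43.4 Ω
Γ_s = (Z_in − Z_s)/(Z_in + Z_s) = (-26.4 + j43.4)/(73.6 + j43.4), |Γ_s| = 0.594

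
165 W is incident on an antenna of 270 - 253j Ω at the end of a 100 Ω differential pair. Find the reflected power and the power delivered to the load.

P_reflected ≈ 76.3 W; P_delivered ≈ 88.7 W

|Γ| = |(170 − j253)/(370 − j253)| = 0.68
|Γ|² = 0.462
P_refl = |Γ|²·P_inc = 76.3 W, P_del = (1 − |Γ|²)·P_inc = 88.7 W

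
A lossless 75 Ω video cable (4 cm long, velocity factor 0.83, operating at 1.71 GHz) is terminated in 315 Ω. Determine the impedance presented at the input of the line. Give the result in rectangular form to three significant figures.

λ = v/f = 0.83·c / 1.71 GHz = 0.146 m
βl = 2π·l/λ = 2π × 0.275 = 98.9°
tan(βl) = tan(98.9°) = -6.39
Z_in = Z_0·(Z_L + jZ_0·tanβl)/(Z_0 + jZ_L·tanβl)
     = 75·(315 − j479)/(75 − j2010)

Z_in ≈ 18.3 + j11.1 Ω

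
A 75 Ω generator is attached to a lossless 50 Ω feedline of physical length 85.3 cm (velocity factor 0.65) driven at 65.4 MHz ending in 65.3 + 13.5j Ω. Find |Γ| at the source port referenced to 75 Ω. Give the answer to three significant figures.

|Γ| ≈ 0.362

λ = v/f = 0.65·c / 65.4 MHz = 2.98 m
βl = 2π·l/λ = 2π × 0.286 = 103°
tan(βl) = -4.33
Z_in = Z_0·(Z_L + jZ_0·tanβl)/(Z_0 + jZ_L·tanβl) = 35.2 − j1.94 Ω
Γ_s = (Z_in − Z_s)/(Z_in + Z_s) = (-39.8 − j1.94)/(110 − j1.94), |Γ_s| = 0.362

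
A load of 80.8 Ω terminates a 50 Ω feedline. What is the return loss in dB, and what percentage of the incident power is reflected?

RL ≈ 12.6 dB; 5.54% of incident power reflected

Γ = (80.8 − 50)/(80.8 + 50) = 0.235
RL = −20·log₁₀(0.235) = 12.6 dB
P_refl/P_inc = |Γ|² = 0.0554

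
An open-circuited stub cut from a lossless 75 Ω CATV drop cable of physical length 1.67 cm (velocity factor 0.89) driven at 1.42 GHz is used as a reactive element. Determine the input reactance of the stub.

X_in ≈ -120 Ω (capacitive)

λ = v/f = 0.89·c / 1.42 GHz = 0.188 m
βl = 2π·l/λ = 2π × 0.0888 = 32°
tan(βl) = 0.624
For an open-circuited stub, Z_in = −jZ_0·cot(βl) = −jZ_0/tan(βl)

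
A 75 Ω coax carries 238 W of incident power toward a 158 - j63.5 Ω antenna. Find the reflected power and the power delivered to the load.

|Γ| = |(83 − j63.5)/(233 − j63.5)| = 0.433
|Γ|² = 0.187
P_refl = |Γ|²·P_inc = 44.6 W, P_del = (1 − |Γ|²)·P_inc = 193 W

P_reflected ≈ 44.6 W; P_delivered ≈ 193 W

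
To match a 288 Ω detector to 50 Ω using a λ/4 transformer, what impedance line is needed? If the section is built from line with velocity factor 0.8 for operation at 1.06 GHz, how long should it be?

Z_qwt ≈ 120 Ω; length ≈ 5.66 cm

Z_qwt = √(Z_0·R_L) = √(50 × 288) = √14400
λ = 0.8·c/f = 0.226 m, so l = λ/4 = 0.0566 m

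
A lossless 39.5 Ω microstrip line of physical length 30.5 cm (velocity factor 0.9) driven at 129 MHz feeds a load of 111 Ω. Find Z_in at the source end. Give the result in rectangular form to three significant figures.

Z_in ≈ 20.8 − j24.7 Ω

λ = v/f = 0.9·c / 129 MHz = 2.09 m
βl = 2π·l/λ = 2π × 0.146 = 52.5°
tan(βl) = tan(52.5°) = 1.3
Z_in = Z_0·(Z_L + jZ_0·tanβl)/(Z_0 + jZ_L·tanβl)
     = 39.5·(111 + j51.4)/(39.5 + j144)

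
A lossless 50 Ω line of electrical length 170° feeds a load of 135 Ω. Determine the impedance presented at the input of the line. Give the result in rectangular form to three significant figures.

Z_in ≈ 113 + j45.2 Ω

tan(βl) = tan(170°) = -0.176
Z_in = Z_0·(Z_L + jZ_0·tanβl)/(Z_0 + jZ_L·tanβl)
     = 50·(135 − j8.82)/(50 − j23.8)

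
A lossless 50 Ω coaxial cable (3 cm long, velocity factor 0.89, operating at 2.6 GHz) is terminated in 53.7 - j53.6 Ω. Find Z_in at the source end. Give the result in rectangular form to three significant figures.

Z_in ≈ 32.1 + j37.5 Ω

λ = v/f = 0.89·c / 2.6 GHz = 0.103 m
βl = 2π·l/λ = 2π × 0.292 = 105°
tan(βl) = tan(105°) = -3.69
Z_in = Z_0·(Z_L + jZ_0·tanβl)/(Z_0 + jZ_L·tanβl)
     = 50·(53.7 − j238)/(-148 − j198)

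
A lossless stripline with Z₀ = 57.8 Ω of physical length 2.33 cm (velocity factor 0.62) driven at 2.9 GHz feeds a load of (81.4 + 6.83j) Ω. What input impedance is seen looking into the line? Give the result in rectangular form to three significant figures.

Z_in ≈ 48.2 + j16.3 Ω

λ = v/f = 0.62·c / 2.9 GHz = 0.0641 m
βl = 2π·l/λ = 2π × 0.363 = 131°
tan(βl) = tan(131°) = -1.16
Z_in = Z_0·(Z_L + jZ_0·tanβl)/(Z_0 + jZ_L·tanβl)
     = 57.8·(81.4 − j60.2)/(65.7 − j94.4)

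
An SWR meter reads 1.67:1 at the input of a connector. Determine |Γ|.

|Γ| ≈ 0.251

|Γ| = (S − 1)/(S + 1) = (1.67 − 1)/(1.67 + 1) = 0.67/2.67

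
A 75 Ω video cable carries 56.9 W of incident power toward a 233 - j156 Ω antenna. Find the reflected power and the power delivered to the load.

|Γ| = |(158 − j156)/(308 − j156)| = 0.643
|Γ|² = 0.414
P_refl = |Γ|²·P_inc = 23.5 W, P_del = (1 − |Γ|²)·P_inc = 33.4 W

P_reflected ≈ 23.5 W; P_delivered ≈ 33.4 W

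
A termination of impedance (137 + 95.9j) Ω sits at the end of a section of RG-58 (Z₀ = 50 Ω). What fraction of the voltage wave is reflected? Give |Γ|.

|Γ| ≈ 0.616

Γ = (Z_L − Z_0)/(Z_L + Z_0) = (87 + j95.9)/(187 + j95.9)
|Γ| = 129/210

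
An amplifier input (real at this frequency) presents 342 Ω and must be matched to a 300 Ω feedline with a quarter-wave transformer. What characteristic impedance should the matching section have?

Z_qwt ≈ 320 Ω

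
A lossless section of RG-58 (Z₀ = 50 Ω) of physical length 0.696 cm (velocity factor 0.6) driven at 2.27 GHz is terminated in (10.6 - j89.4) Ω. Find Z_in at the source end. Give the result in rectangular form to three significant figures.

Z_in ≈ 3.3 − j28.1 Ω

λ = v/f = 0.6·c / 2.27 GHz = 0.0793 m
βl = 2π·l/λ = 2π × 0.0878 = 31.6°
tan(βl) = tan(31.6°) = 0.615
Z_in = Z_0·(Z_L + jZ_0·tanβl)/(Z_0 + jZ_L·tanβl)
     = 50·(10.6 − j58.6)/(105 + j6.52)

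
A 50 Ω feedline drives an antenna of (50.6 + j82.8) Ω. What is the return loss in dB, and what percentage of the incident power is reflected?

Γ = (0.6 + j82.8)/(100.6 + j82.8), |Γ| = 0.636
RL = −20·log₁₀(0.636) = 3.94 dB
P_refl/P_inc = |Γ|² = 0.404

RL ≈ 3.94 dB; 40.4% of incident power reflected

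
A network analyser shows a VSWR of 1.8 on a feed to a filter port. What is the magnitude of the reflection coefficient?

|Γ| = (S − 1)/(S + 1) = (1.8 − 1)/(1.8 + 1) = 0.8/2.8

|Γ| ≈ 0.286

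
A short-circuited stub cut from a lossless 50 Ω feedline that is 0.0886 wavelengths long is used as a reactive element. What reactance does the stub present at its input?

βl = 2π × 0.0886 = 31.9°
tan(βl) = 0.622
For a short-circuited stub, Z_in = jZ_0·tan(βl)

X_in ≈ 31.1 Ω (inductive)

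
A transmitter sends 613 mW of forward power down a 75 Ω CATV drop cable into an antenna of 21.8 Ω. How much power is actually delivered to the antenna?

P_delivered ≈ 428 mW

Γ = (21.8 − 75)/(21.8 + 75) = -0.55
|Γ|² = 0.302
P_refl = |Γ|²·P_inc = 185 mW, P_del = (1 − |Γ|²)·P_inc = 428 mW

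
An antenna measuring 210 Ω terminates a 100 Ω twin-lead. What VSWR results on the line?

VSWR ≈ 2.1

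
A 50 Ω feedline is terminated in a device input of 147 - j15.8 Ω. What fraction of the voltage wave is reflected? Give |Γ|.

|Γ| ≈ 0.497

Γ = (Z_L − Z_0)/(Z_L + Z_0) = (97 − j15.8)/(197 − j15.8)
|Γ| = 98.3/198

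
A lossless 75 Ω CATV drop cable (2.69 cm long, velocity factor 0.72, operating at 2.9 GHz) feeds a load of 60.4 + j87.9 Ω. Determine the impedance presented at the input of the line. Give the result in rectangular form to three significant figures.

λ = v/f = 0.72·c / 2.9 GHz = 0.0745 m
βl = 2π·l/λ = 2π × 0.361 = 130°
tan(βl) = tan(130°) = -1.19
Z_in = Z_0·(Z_L + jZ_0·tanβl)/(Z_0 + jZ_L·tanβl)
     = 75·(60.4 − j1.43)/(180 − j71.9)

Z_in ≈ 21.9 + j8.18 Ω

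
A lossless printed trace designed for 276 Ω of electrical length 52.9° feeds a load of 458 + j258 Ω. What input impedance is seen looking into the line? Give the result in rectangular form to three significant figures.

Z_in ≈ 258 − j237 Ω

tan(βl) = tan(52.9°) = 1.32
Z_in = Z_0·(Z_L + jZ_0·tanβl)/(Z_0 + jZ_L·tanβl)
     = 276·(458 + j623)/(-65.1 + j606)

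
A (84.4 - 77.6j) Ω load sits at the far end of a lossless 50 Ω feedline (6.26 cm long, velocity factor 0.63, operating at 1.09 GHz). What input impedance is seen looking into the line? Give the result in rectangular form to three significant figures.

Z_in ≈ 42.8 + j60 Ω

λ = v/f = 0.63·c / 1.09 GHz = 0.173 m
βl = 2π·l/λ = 2π × 0.361 = 130°
tan(βl) = tan(130°) = -1.19
Z_in = Z_0·(Z_L + jZ_0·tanβl)/(Z_0 + jZ_L·tanβl)
     = 50·(84.4 − j137)/(-42.6 − j101)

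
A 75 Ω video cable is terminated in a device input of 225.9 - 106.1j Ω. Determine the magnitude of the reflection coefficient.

|Γ| ≈ 0.578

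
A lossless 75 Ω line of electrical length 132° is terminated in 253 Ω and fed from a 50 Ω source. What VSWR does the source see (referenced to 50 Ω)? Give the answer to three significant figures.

VSWR ≈ 3.56

tan(βl) = -1.11
Z_in = Z_0·(Z_L + jZ_0·tanβl)/(Z_0 + jZ_L·tanβl) = 37.6 + j57.5 Ω
Γ_s = (Z_in − Z_s)/(Z_in + Z_s) = (-12.4 + j57.5)/(87.6 + j57.5), |Γ_s| = 0.561
VSWR = (1 + |Γ_s|)/(1 − |Γ_s|)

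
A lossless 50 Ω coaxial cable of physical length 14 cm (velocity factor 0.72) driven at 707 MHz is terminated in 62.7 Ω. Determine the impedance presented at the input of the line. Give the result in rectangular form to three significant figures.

λ = v/f = 0.72·c / 707 MHz = 0.306 m
βl = 2π·l/λ = 2π × 0.458 = 165°
tan(βl) = tan(165°) = -0.269
Z_in = Z_0·(Z_L + jZ_0·tanβl)/(Z_0 + jZ_L·tanβl)
     = 50·(62.7 − j13.4)/(50 − j16.8)

Z_in ≈ 60.4 + j6.9 Ω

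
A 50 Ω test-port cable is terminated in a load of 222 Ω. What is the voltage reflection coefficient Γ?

Γ = (Z_L − Z_0)/(Z_L + Z_0) = (222 − 50)/(222 + 50) = 172/272

Γ = 0.632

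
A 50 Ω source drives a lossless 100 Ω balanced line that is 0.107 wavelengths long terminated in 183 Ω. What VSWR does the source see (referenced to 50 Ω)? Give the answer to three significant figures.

VSWR ≈ 2.83

βl = 2π × 0.107 = 38.5°
tan(βl) = 0.796
Z_in = Z_0·(Z_L + jZ_0·tanβl)/(Z_0 + jZ_L·tanβl) = 95.8 − j59.9 Ω
Γ_s = (Z_in − Z_s)/(Z_in + Z_s) = (45.8 − j59.9)/(146 − j59.9), |Γ_s| = 0.478
VSWR = (1 + |Γ_s|)/(1 − |Γ_s|)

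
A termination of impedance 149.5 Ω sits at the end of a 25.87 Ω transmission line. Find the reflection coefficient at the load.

Γ = (Z_L − Z_0)/(Z_L + Z_0) = (149.5 − 25.87)/(149.5 + 25.87) = 123.6/175.4

Γ = 0.705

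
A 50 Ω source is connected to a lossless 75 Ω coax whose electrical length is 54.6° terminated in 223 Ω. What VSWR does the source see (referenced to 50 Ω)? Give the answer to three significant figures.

VSWR ≈ 2.88

tan(βl) = 1.41
Z_in = Z_0·(Z_L + jZ_0·tanβl)/(Z_0 + jZ_L·tanβl) = 35.9 − j44.7 Ω
Γ_s = (Z_in − Z_s)/(Z_in + Z_s) = (-14.1 − j44.7)/(85.9 − j44.7), |Γ_s| = 0.484
VSWR = (1 + |Γ_s|)/(1 − |Γ_s|)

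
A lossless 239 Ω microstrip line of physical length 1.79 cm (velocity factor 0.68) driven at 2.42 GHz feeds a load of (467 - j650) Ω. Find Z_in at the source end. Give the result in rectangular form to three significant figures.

λ = v/f = 0.68·c / 2.42 GHz = 0.0843 m
βl = 2π·l/λ = 2π × 0.212 = 76.4°
tan(βl) = tan(76.4°) = 4.15
Z_in = Z_0·(Z_L + jZ_0·tanβl)/(Z_0 + jZ_L·tanβl)
     = 239·(467 + j341)/(2930 + j1940)

Z_in ≈ 39.3 + j1.87 Ω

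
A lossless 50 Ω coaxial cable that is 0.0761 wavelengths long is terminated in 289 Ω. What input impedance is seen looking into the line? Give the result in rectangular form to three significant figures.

Z_in ≈ 36.8 − j84.2 Ω

βl = 2π × 0.0761 = 27.4°
tan(βl) = tan(27.4°) = 0.518
Z_in = Z_0·(Z_L + jZ_0·tanβl)/(Z_0 + jZ_L·tanβl)
     = 50·(289 + j25.9)/(50 + j150)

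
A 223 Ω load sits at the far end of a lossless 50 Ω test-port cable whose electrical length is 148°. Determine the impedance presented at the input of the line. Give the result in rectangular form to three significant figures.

Z_in ≈ 35.4 + j67.3 Ω

tan(βl) = tan(148°) = -0.625
Z_in = Z_0·(Z_L + jZ_0·tanβl)/(Z_0 + jZ_L·tanβl)
     = 50·(223 − j31.2)/(50 − j139)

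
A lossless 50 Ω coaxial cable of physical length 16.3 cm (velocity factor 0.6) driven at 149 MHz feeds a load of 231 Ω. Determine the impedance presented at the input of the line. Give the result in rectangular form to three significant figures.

Z_in ≈ 18.6 − j40.6 Ω

λ = v/f = 0.6·c / 149 MHz = 1.21 m
βl = 2π·l/λ = 2π × 0.135 = 48.6°
tan(βl) = tan(48.6°) = 1.13
Z_in = Z_0·(Z_L + jZ_0·tanβl)/(Z_0 + jZ_L·tanβl)
     = 50·(231 + j56.7)/(50 + j262)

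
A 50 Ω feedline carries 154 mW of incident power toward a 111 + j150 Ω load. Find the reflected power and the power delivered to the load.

|Γ| = |(61 + j150)/(161 + j150)| = 0.736
|Γ|² = 0.542
P_refl = |Γ|²·P_inc = 83.4 mW, P_del = (1 − |Γ|²)·P_inc = 70.6 mW

P_reflected ≈ 83.4 mW; P_delivered ≈ 70.6 mW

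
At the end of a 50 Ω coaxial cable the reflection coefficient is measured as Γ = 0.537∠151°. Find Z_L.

Z_L = Z_0·(1 + Γ)/(1 − Γ) = 50·(0.53 + j0.26)/(1.47 − j0.26)

Z_L ≈ 16 + j11.7 Ω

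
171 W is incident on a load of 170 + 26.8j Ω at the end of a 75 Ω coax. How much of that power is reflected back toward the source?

|Γ| = |(95 + j26.8)/(245 + j26.8)| = 0.401
|Γ|² = 0.16
P_refl = |Γ|²·P_inc = 27.4 W, P_del = (1 − |Γ|²)·P_inc = 144 W

P_reflected ≈ 27.4 W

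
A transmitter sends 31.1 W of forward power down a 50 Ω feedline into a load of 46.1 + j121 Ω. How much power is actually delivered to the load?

P_delivered ≈ 12 W

|Γ| = |(-3.9 + j121)/(96.1 + j121)| = 0.783
|Γ|² = 0.614
P_refl = |Γ|²·P_inc = 19.1 W, P_del = (1 − |Γ|²)·P_inc = 12 W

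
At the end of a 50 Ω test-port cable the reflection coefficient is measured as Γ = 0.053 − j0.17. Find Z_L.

Z_L = Z_0·(1 + Γ)/(1 − Γ) = 50·(1.05 − j0.17)/(0.947 + j0.17)

Z_L ≈ 52.3 − j18.4 Ω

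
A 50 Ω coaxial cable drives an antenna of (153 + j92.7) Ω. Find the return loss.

Γ = (103 + j92.7)/(203 + j92.7), |Γ| = 0.621
RL = −20·log₁₀|Γ| = −20·log₁₀(0.621)

RL ≈ 4.14 dB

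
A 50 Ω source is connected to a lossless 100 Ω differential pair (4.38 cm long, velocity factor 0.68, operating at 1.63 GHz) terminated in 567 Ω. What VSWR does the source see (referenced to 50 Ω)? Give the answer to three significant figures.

λ = v/f = 0.68·c / 1.63 GHz = 0.125 m
βl = 2π·l/λ = 2π × 0.35 = 126°
tan(βl) = -1.38
Z_in = Z_0·(Z_L + jZ_0·tanβl)/(Z_0 + jZ_L·tanβl) = 26.5 + j69.2 Ω
Γ_s = (Z_in − Z_s)/(Z_in + Z_s) = (-23.5 + j69.2)/(76.5 + j69.2), |Γ_s| = 0.709
VSWR = (1 + |Γ_s|)/(1 − |Γ_s|)

VSWR ≈ 5.86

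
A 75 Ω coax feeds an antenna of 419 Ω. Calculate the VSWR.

For a purely resistive load, VSWR = R_L/Z_0 or Z_0/R_L (whichever > 1) = 419/75

VSWR ≈ 5.59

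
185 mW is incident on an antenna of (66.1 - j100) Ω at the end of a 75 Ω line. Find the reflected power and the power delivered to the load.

|Γ| = |(-8.9 − j100)/(141.1 − j100)| = 0.581
|Γ|² = 0.337
P_refl = |Γ|²·P_inc = 62.3 mW, P_del = (1 − |Γ|²)·P_inc = 123 mW

P_reflected ≈ 62.3 mW; P_delivered ≈ 123 mW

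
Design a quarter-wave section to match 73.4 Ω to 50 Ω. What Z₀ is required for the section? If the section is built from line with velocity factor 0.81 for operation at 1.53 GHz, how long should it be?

Z_qwt ≈ 60.6 Ω; length ≈ 3.97 cm

Z_qwt = √(Z_0·R_L) = √(50 × 73.4) = √3670
λ = 0.81·c/f = 0.159 m, so l = λ/4 = 0.0397 m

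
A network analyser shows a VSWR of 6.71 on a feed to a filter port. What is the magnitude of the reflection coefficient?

|Γ| = (S − 1)/(S + 1) = (6.71 − 1)/(6.71 + 1) = 5.71/7.71

|Γ| ≈ 0.741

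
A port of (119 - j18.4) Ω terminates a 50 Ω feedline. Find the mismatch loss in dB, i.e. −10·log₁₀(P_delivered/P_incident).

mismatch loss ≈ 0.843 dB

Γ = (69 − j18.4)/(169 − j18.4), |Γ| = 0.42
|Γ|² = 0.176, so P_del/P_inc = 1 − |Γ|² = 0.824
ML = −10·log₁₀(1 − |Γ|²)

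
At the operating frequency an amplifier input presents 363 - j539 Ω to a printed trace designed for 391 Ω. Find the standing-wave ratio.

VSWR ≈ 3.79

Γ = (Z_L − Z_0)/(Z_L + Z_0) = (-28 − j539)/(754 − j539)
|Γ| = 540/927 = 0.582
VSWR = (1 + |Γ|)/(1 − |Γ|) = 1.58/0.418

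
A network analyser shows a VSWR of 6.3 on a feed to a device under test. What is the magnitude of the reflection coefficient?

|Γ| ≈ 0.726

|Γ| = (S − 1)/(S + 1) = (6.3 − 1)/(6.3 + 1) = 5.3/7.3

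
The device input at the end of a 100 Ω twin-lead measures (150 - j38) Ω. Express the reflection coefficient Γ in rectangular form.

Γ = (Z_L − Z_0)/(Z_L + Z_0) = (50 − j38)/(250 − j38)

Γ ≈ 0.218 − j0.119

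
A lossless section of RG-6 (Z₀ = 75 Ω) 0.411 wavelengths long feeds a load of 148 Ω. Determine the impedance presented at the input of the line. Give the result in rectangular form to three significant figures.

βl = 2π × 0.411 = 148°
tan(βl) = tan(148°) = -0.626
Z_in = Z_0·(Z_L + jZ_0·tanβl)/(Z_0 + jZ_L·tanβl)
     = 75·(148 − j46.9)/(75 − j92.6)

Z_in ≈ 81.6 + j53.8 Ω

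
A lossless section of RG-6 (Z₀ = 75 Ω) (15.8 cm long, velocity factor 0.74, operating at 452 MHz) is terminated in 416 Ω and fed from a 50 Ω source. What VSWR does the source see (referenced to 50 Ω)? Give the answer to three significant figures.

VSWR ≈ 4.6

λ = v/f = 0.74·c / 452 MHz = 0.491 m
βl = 2π·l/λ = 2π × 0.322 = 116°
tan(βl) = -2.07
Z_in = Z_0·(Z_L + jZ_0·tanβl)/(Z_0 + jZ_L·tanβl) = 16.6 + j34.8 Ω
Γ_s = (Z_in − Z_s)/(Z_in + Z_s) = (-33.4 + j34.8)/(66.6 + j34.8), |Γ_s| = 0.643
VSWR = (1 + |Γ_s|)/(1 − |Γ_s|)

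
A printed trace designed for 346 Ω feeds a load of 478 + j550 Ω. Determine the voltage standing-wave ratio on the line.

VSWR ≈ 3.66

Γ = (Z_L − Z_0)/(Z_L + Z_0) = (132 + j550)/(824 + j550)
|Γ| = 566/991 = 0.571
VSWR = (1 + |Γ|)/(1 − |Γ|) = 1.57/0.429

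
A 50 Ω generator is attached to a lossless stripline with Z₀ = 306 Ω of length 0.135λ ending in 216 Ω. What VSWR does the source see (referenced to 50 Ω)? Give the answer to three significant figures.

VSWR ≈ 6.79

βl = 2π × 0.135 = 48.6°
tan(βl) = 1.13
Z_in = Z_0·(Z_L + jZ_0·tanβl)/(Z_0 + jZ_L·tanβl) = 301 + j106 Ω
Γ_s = (Z_in − Z_s)/(Z_in + Z_s) = (251 + j106)/(351 + j106), |Γ_s| = 0.743
VSWR = (1 + |Γ_s|)/(1 − |Γ_s|)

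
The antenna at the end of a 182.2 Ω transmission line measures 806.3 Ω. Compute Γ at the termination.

Γ = 0.631

Γ = (Z_L − Z_0)/(Z_L + Z_0) = (806.3 − 182.2)/(806.3 + 182.2) = 624.1/988.5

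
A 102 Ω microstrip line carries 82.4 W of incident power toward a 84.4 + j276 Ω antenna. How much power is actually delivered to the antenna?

|Γ| = |(-17.6 + j276)/(186.4 + j276)| = 0.83
|Γ|² = 0.69
P_refl = |Γ|²·P_inc = 56.8 W, P_del = (1 − |Γ|²)·P_inc = 25.6 W

P_delivered ≈ 25.6 W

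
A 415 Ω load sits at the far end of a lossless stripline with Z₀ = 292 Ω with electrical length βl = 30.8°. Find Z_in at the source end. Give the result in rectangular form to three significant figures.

Z_in ≈ 327 − j103 Ω

tan(βl) = tan(30.8°) = 0.596
Z_in = Z_0·(Z_L + jZ_0·tanβl)/(Z_0 + jZ_L·tanβl)
     = 292·(415 + j174)/(292 + j247)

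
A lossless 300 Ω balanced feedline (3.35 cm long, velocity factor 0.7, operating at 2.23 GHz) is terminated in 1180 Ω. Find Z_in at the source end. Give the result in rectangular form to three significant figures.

λ = v/f = 0.7·c / 2.23 GHz = 0.0942 m
βl = 2π·l/λ = 2π × 0.356 = 128°
tan(βl) = tan(128°) = -1.28
Z_in = Z_0·(Z_L + jZ_0·tanβl)/(Z_0 + jZ_L·tanβl)
     = 300·(1180 − j383)/(300 − j1510)

Z_in ≈ 118 + j211 Ω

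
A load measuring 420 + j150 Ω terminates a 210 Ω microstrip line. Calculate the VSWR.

Γ = (Z_L − Z_0)/(Z_L + Z_0) = (210 + j150)/(630 + j150)
|Γ| = 258/648 = 0.398
VSWR = (1 + |Γ|)/(1 − |Γ|) = 1.4/0.602

VSWR ≈ 2.32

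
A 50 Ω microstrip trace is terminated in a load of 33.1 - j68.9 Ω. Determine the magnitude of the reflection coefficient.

|Γ| ≈ 0.657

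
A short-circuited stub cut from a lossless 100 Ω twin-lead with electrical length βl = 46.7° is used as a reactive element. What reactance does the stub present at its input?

X_in ≈ 106 Ω (inductive)

tan(βl) = 1.06
For a short-circuited stub, Z_in = jZ_0·tan(βl)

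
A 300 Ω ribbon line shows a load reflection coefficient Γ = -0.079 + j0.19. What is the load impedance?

Z_L = Z_0·(1 + Γ)/(1 − Γ) = 300·(0.921 + j0.19)/(1.08 − j0.19)

Z_L ≈ 239 + j95 Ω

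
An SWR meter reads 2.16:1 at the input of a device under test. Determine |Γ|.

|Γ| = (S − 1)/(S + 1) = (2.16 − 1)/(2.16 + 1) = 1.16/3.16

|Γ| ≈ 0.367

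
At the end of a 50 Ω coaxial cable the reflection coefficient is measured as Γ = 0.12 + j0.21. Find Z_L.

Z_L ≈ 57.5 + j25.7 Ω

Z_L = Z_0·(1 + Γ)/(1 − Γ) = 50·(1.12 + j0.21)/(0.88 − j0.21)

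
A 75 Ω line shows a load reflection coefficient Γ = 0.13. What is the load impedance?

Z_L ≈ 97.4 Ω

Z_L = Z_0·(1 + Γ)/(1 − Γ) = 75·(1.13)/(0.87)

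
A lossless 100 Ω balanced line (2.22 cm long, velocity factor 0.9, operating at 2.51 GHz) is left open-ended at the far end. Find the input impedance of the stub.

Z_in ≈ −j28.1 Ω

λ = v/f = 0.9·c / 2.51 GHz = 0.108 m
βl = 2π·l/λ = 2π × 0.206 = 74.3°
tan(βl) = 3.56
For an open-ended stub, Z_in = −jZ_0·cot(βl) = −jZ_0/tan(βl)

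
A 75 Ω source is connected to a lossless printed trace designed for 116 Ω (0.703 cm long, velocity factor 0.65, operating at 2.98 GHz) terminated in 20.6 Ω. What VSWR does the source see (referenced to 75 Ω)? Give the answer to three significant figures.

λ = v/f = 0.65·c / 2.98 GHz = 0.0654 m
βl = 2π·l/λ = 2π × 0.107 = 38.7°
tan(βl) = 0.8
Z_in = Z_0·(Z_L + jZ_0·tanβl)/(Z_0 + jZ_L·tanβl) = 33.1 + j88.1 Ω
Γ_s = (Z_in − Z_s)/(Z_in + Z_s) = (-41.9 + j88.1)/(108 + j88.1), |Γ_s| = 0.7
VSWR = (1 + |Γ_s|)/(1 − |Γ_s|)

VSWR ≈ 5.66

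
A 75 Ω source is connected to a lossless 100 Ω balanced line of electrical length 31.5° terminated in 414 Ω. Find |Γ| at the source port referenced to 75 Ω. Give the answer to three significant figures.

|Γ| ≈ 0.66

tan(βl) = 0.613
Z_in = Z_0·(Z_L + jZ_0·tanβl)/(Z_0 + jZ_L·tanβl) = 76.6 − j133 Ω
Γ_s = (Z_in − Z_s)/(Z_in + Z_s) = (1.58 − j133)/(152 − j133), |Γ_s| = 0.66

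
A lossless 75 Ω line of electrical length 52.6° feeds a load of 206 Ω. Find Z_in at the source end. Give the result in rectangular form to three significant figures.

Z_in ≈ 40.2 − j46.2 Ω

tan(βl) = tan(52.6°) = 1.31
Z_in = Z_0·(Z_L + jZ_0·tanβl)/(Z_0 + jZ_L·tanβl)
     = 75·(206 + j98.1)/(75 + j269)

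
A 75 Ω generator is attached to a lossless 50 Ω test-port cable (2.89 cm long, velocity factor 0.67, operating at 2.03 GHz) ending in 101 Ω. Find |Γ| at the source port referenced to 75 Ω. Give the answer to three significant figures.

λ = v/f = 0.67·c / 2.03 GHz = 0.099 m
βl = 2π·l/λ = 2π × 0.292 = 105°
tan(βl) = -3.71
Z_in = Z_0·(Z_L + jZ_0·tanβl)/(Z_0 + jZ_L·tanβl) = 26.1 + j9.99 Ω
Γ_s = (Z_in − Z_s)/(Z_in + Z_s) = (-48.9 + j9.99)/(101 + j9.99), |Γ_s| = 0.492

|Γ| ≈ 0.492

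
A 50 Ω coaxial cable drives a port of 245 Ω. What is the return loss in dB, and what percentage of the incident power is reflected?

RL ≈ 3.6 dB; 43.7% of incident power reflected

Γ = (245 − 50)/(245 + 50) = 0.661
RL = −20·log₁₀(0.661) = 3.6 dB
P_refl/P_inc = |Γ|² = 0.437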